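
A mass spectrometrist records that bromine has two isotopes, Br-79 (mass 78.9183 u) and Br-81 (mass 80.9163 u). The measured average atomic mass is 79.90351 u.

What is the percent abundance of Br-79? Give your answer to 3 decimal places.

With x = fraction of Br-79 (so Br-81 is 1 − x):
78.9183·x + 80.9163·(1 − x) = 79.90351
(78.9183 − 80.9163)·x = 79.90351 − 80.9163
x = -1.01279 / -1.9980 = 0.50690 → 50.690% Br-79, 49.310% Br-81.

50.690%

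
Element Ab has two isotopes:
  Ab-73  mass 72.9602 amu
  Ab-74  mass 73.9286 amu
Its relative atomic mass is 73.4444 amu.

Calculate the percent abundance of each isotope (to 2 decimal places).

Let x be the fractional abundance of Ab-73; then Ab-74 has abundance 1 − x.
72.9602·x + 73.9286·(1 − x) = 73.4444
(72.9602 − 73.9286)·x = 73.4444 − 73.9286
x = -0.4842 / -0.9684 = 0.50000 → 50.00% Ab-73, 50.00% Ab-74.

Ab-73: 50.00%, Ab-74: 50.00%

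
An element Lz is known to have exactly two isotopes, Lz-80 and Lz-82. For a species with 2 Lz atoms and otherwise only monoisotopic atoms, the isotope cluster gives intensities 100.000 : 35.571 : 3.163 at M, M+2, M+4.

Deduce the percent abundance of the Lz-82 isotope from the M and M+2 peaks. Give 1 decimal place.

15.1%

If p is the fraction of Lz that is Lz-80, then I(M+2)/I(M) = [C(2,1)·p^1·(1−p)] / p^2 = 2·(1−p)/p = 35.571/100.000 = 0.3557
(1−p)/p = 0.3557/2 = 0.1779  ⇒  p = 1/(1 + 0.1779) = 0.8490
Lz-80: 84.9%, Lz-82: 15.1%.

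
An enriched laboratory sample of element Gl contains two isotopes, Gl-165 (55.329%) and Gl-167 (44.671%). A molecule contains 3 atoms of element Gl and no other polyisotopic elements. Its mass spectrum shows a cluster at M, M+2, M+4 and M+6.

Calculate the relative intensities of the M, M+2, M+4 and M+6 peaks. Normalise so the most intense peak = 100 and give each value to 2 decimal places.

41.29 : 100.00 : 80.74 : 21.73

Each Gl atom is independently Gl-165 (p = 0.55329) or Gl-167 (q = 0.44671); the cluster is the binomial expansion (p + q)^3.
P(M) = 0.55329^3 = 0.169379
P(M+2) = 3 × 0.55329^2 × 0.44671^1 = 0.410254
P(M+4) = 3 × 0.55329^1 × 0.44671^2 = 0.331227
P(M+6) = 0.44671^3 = 0.089141
The M+2 peak is largest (0.410254); scaling to 100 gives 41.29 : 100.00 : 80.74 : 21.73.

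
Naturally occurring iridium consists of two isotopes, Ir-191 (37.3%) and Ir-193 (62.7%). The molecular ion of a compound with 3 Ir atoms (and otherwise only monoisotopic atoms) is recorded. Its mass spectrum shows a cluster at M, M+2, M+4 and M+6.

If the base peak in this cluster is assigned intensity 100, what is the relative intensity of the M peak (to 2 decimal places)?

Term probabilities: M 0.0519, M+2 0.2617, M+4 0.4399, M+6 0.2465. Base peak = M+4.
P(M+4) = C(3,2) × 0.373^1 × 0.627^2 = 3 × 0.3730 × 0.393129 = 0.439911 (base)
P(M) = C(3,0) × 0.373^3 × 0.627^0 = 1 × 0.05189512 × 1.0000 = 0.051895
Relative intensity = 0.051895 / 0.439911 × 100 = 11.80

11.80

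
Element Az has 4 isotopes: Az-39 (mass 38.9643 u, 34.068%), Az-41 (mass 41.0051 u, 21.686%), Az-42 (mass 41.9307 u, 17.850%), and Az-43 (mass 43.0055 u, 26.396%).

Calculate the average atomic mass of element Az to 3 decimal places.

The abundance-weighted mean is 0.34068 × 38.9643 + 0.21686 × 41.0051 + 0.17850 × 41.9307 + 0.26396 × 43.0055
= 13.27436 + 8.89237 + 7.48463 + 11.35173 = 41.00309 u

41.003 u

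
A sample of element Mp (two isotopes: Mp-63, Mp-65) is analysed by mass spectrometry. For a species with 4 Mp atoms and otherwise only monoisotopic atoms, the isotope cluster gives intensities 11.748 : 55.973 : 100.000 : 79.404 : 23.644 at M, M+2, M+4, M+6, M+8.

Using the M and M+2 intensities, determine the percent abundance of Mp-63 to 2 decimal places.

45.64%

Let p = fractional abundance of Mp-63. I(M+2)/I(M) = [C(4,1)·p^3·(1−p)] / p^4 = 4·(1−p)/p = 55.973/11.748 = 4.7645
(1−p)/p = 4.7645/4 = 1.1911  ⇒  p = 1/(1 + 1.1911) = 0.4564
Mp-63: 45.64%, Mp-65: 54.36%.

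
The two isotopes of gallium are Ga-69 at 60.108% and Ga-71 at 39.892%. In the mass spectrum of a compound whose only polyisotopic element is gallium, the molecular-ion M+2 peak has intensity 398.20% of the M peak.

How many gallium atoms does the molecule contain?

With n Ga atoms, P(M+2)/P(M) = C(n,1)·p^(n−1)q / p^n = n·q/p = n · 0.39892/0.60108.
n = 3.9820 × 0.60108/0.39892 = 6.00 ≈ 6

6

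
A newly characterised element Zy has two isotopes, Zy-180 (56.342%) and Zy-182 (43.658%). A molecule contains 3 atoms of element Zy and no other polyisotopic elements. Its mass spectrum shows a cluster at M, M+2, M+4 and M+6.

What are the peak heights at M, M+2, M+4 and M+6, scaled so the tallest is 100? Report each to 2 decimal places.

Each Zy atom is independently Zy-180 (p = 0.56342) or Zy-182 (q = 0.43658); the cluster is the binomial expansion (p + q)^3.
P(M) = 0.56342^3 = 0.178853
P(M+2) = 3 × 0.56342^2 × 0.43658^1 = 0.415767
P(M+4) = 3 × 0.56342^1 × 0.43658^2 = 0.322167
P(M+6) = 0.43658^3 = 0.083213
The M+2 peak is largest (0.415767); scaling to 100 gives 43.02 : 100.00 : 77.49 : 20.01.

43.02 : 100.00 : 77.49 : 20.01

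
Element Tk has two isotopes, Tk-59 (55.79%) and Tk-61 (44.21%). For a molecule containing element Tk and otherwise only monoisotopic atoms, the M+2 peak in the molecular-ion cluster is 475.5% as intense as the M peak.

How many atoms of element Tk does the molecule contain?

With n Tk atoms, P(M+2)/P(M) = C(n,1)·p^(n−1)q / p^n = n·q/p = n · 0.4421/0.5579.
n = 4.755 × 0.5579/0.4421 = 6.00 ≈ 6

6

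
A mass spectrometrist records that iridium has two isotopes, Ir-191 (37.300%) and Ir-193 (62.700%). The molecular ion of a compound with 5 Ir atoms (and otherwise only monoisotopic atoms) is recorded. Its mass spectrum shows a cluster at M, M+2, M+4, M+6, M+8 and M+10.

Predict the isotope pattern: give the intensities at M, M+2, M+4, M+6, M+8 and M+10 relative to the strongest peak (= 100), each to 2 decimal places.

2.11 : 17.70 : 59.49 : 100.00 : 84.05 : 28.26

Each Ir atom is independently Ir-191 (p = 0.37300) or Ir-193 (q = 0.62700); the cluster is the binomial expansion (p + q)^5.
P(M) = 0.37300^5 = 0.007220
P(M+2) = 5 × 0.37300^4 × 0.62700^1 = 0.060684
P(M+4) = 10 × 0.37300^3 × 0.62700^2 = 0.204015
P(M+6) = 10 × 0.37300^2 × 0.62700^3 = 0.342942
P(M+8) = 5 × 0.37300^1 × 0.62700^4 = 0.288237
P(M+10) = 0.62700^5 = 0.096903
The M+6 peak is largest (0.342942); scaling to 100 gives 2.11 : 17.70 : 59.49 : 100.00 : 84.05 : 28.26.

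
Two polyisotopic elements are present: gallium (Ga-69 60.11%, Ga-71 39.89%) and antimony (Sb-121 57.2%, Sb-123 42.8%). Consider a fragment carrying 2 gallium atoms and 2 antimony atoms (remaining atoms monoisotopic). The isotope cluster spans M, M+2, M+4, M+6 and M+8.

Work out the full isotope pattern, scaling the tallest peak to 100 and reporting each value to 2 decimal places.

33.48 : 94.55 : 100.00 : 46.95 : 8.26

Gallium pattern (n=2): 0.36132121 : 0.47955758 : 0.15912121
Antimony pattern (n=2): 0.327184 : 0.489632 : 0.183184
Convolve the two distributions (both contribute in 2-u steps):
  M: 0.36132121×0.327184 = 0.118219
  M+2: 0.36132121×0.489632 + 0.47955758×0.327184 = 0.333818
  M+4: 0.36132121×0.183184 + 0.47955758×0.489632 + 0.15912121×0.327184 = 0.353057
  M+6: 0.47955758×0.183184 + 0.15912121×0.489632 = 0.165758
  M+8: 0.15912121×0.183184 = 0.029148
Scale to base peak (0.353057) = 100: 33.48 : 94.55 : 100.00 : 46.95 : 8.26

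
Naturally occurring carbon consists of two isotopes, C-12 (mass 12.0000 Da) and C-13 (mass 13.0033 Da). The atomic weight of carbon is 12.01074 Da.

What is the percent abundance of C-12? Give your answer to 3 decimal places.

With x = fraction of C-12 (so C-13 is 1 − x):
12.0000·x + 13.0033·(1 − x) = 12.01074
(12.0000 − 13.0033)·x = 12.01074 − 13.0033
x = -0.99256 / -1.0033 = 0.98930 → 98.930% C-12, 1.070% C-13.

98.930%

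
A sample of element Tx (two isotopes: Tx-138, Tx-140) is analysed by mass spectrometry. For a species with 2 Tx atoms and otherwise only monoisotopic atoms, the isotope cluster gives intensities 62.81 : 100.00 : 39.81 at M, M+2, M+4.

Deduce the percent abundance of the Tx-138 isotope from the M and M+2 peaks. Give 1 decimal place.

Let p = fractional abundance of Tx-138. I(M+2)/I(M) = [C(2,1)·p^1·(1−p)] / p^2 = 2·(1−p)/p = 100.00/62.81 = 1.5921
(1−p)/p = 1.5921/2 = 0.7961  ⇒  p = 1/(1 + 0.7961) = 0.5568
Tx-138: 55.7%, Tx-140: 44.3%.

55.7%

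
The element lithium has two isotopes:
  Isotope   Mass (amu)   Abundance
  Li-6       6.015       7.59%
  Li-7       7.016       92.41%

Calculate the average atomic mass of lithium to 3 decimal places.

Weight each isotope mass by its fractional abundance: 0.0759 × 6.015 + 0.9241 × 7.016
= 0.4565 + 6.4835 = 6.9400 amu

6.940 amu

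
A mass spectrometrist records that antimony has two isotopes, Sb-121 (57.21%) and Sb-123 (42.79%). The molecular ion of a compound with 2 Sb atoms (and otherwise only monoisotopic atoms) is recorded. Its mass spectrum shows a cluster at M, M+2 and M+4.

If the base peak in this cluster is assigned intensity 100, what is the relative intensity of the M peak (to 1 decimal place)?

66.8

Binomial terms of (0.5721 + 0.4279)^2: M 0.3273, M+2 0.4896, M+4 0.1831 → M+2 is the base peak.
P(M+2) = C(2,1) × 0.5721^1 × 0.4279^1 = 2 × 0.5721 × 0.4279 = 0.489603 (base)
P(M) = C(2,0) × 0.5721^2 × 0.4279^0 = 1 × 0.32729841 × 1.0000 = 0.327298
Relative intensity = 0.327298 / 0.489603 × 100 = 66.8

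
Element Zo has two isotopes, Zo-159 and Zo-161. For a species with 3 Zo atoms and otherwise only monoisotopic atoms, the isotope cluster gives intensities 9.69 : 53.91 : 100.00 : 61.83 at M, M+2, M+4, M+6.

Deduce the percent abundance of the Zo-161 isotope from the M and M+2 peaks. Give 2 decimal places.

64.97%

Let p = fractional abundance of Zo-159. I(M+2)/I(M) = [C(3,1)·p^2·(1−p)] / p^3 = 3·(1−p)/p = 53.91/9.69 = 5.5635
(1−p)/p = 5.5635/3 = 1.8545  ⇒  p = 1/(1 + 1.8545) = 0.3503
Zo-159: 35.03%, Zo-161: 64.97%.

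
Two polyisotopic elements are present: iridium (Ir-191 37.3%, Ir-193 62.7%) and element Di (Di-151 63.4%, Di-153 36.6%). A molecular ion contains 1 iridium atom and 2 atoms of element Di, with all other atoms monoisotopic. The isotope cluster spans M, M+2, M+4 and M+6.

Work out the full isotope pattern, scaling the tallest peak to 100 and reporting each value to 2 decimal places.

Iridium pattern (n=1): 0.3730 : 0.6270
Element Di pattern (n=2): 0.401956 : 0.464088 : 0.133956
Convolve the two distributions (both contribute in 2-u steps):
  M: 0.3730×0.401956 = 0.149930
  M+2: 0.3730×0.464088 + 0.6270×0.401956 = 0.425131
  M+4: 0.3730×0.133956 + 0.6270×0.464088 = 0.340949
  M+6: 0.6270×0.133956 = 0.083990
Scale to base peak (0.425131) = 100: 35.27 : 100.00 : 80.20 : 19.76

35.27 : 100.00 : 80.20 : 19.76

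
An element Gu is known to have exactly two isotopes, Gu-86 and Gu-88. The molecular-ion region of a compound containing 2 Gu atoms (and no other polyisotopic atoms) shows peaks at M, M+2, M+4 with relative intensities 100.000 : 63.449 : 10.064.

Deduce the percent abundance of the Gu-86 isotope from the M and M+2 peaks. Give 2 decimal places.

75.92%

Write p for the Gu-86 fraction. I(M+2)/I(M) = [C(2,1)·p^1·(1−p)] / p^2 = 2·(1−p)/p = 63.449/100.000 = 0.6345
(1−p)/p = 0.6345/2 = 0.3172  ⇒  p = 1/(1 + 0.3172) = 0.7592
Gu-86: 75.92%, Gu-88: 24.08%.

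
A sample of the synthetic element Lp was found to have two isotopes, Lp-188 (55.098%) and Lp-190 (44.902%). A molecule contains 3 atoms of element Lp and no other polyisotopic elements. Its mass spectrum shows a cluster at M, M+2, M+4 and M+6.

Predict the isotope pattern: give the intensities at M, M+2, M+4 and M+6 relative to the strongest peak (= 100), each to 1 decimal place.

Expanding (0.55098 + 0.44902)^3:
P(M) = 0.55098^3 = 0.167266
P(M+2) = 3 × 0.55098^2 × 0.44902^1 = 0.408939
P(M+4) = 3 × 0.55098^1 × 0.44902^2 = 0.333264
P(M+6) = 0.44902^3 = 0.090531
The M+2 peak is largest (0.408939); scaling to 100 gives 40.9 : 100.0 : 81.5 : 22.1.

40.9 : 100.0 : 81.5 : 22.1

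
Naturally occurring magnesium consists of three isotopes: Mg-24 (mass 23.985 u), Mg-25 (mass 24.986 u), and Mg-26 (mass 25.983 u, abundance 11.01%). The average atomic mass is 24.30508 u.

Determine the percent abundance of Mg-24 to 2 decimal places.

Let x and y be the fractions of Mg-24 and Mg-25. Then x + y = 1 − 0.1101 = 0.8899 and 23.985x + 24.986y = 24.30508 − 0.1101×25.983 = 21.4443517.
Substituting: 23.985x + 24.986(0.8899 − x) = 21.4443517
(23.985 − 24.986)x = -0.7906897  ⇒  x = 0.78990, y = 0.10000
Mg-24: 78.99%, Mg-25: 10.00%.

78.99%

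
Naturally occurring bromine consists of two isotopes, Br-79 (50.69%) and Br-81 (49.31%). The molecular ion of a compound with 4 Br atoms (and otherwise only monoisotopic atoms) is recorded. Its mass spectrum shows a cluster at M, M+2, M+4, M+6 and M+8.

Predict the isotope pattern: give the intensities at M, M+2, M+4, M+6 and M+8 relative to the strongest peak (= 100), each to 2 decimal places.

Each Br atom is independently Br-79 (p = 0.5069) or Br-81 (q = 0.4931); the cluster is the binomial expansion (p + q)^4.
P(M) = 0.5069^4 = 0.066022
P(M+2) = 4 × 0.5069^3 × 0.4931^1 = 0.256899
P(M+4) = 6 × 0.5069^2 × 0.4931^2 = 0.374857
P(M+6) = 4 × 0.5069^1 × 0.4931^3 = 0.243101
P(M+8) = 0.4931^4 = 0.059121
The M+4 peak is largest (0.374857); scaling to 100 gives 17.61 : 68.53 : 100.00 : 64.85 : 15.77.

17.61 : 68.53 : 100.00 : 64.85 : 15.77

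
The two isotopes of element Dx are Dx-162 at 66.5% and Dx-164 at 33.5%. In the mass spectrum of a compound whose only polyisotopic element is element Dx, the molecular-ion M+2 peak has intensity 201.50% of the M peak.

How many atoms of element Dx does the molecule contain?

With n Dx atoms, P(M+2)/P(M) = C(n,1)·p^(n−1)q / p^n = n·q/p = n · 0.335/0.665.
n = 2.0150 × 0.665/0.335 = 4.00 ≈ 4

4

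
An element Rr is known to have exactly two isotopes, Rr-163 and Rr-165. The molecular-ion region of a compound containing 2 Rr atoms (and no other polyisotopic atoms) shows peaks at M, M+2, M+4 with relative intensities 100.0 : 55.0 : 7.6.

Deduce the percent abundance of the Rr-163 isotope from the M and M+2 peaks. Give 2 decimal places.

78.43%

If p is the fraction of Rr that is Rr-163, then I(M+2)/I(M) = [C(2,1)·p^1·(1−p)] / p^2 = 2·(1−p)/p = 55.0/100.0 = 0.5500
(1−p)/p = 0.5500/2 = 0.2750  ⇒  p = 1/(1 + 0.2750) = 0.7843
Rr-163: 78.43%, Rr-165: 21.57%.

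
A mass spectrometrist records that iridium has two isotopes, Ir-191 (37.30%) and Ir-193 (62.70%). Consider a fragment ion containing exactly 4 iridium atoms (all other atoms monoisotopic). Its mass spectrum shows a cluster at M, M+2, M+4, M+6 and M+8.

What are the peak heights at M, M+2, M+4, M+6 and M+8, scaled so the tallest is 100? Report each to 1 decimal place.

5.3 : 35.4 : 89.2 : 100.0 : 42.0

Each Ir atom is independently Ir-191 (p = 0.3730) or Ir-193 (q = 0.6270); the cluster is the binomial expansion (p + q)^4.
P(M) = 0.3730^4 = 0.019357
P(M+2) = 4 × 0.3730^3 × 0.6270^1 = 0.130153
P(M+4) = 6 × 0.3730^2 × 0.6270^2 = 0.328174
P(M+6) = 4 × 0.3730^1 × 0.6270^3 = 0.367766
P(M+8) = 0.6270^4 = 0.154550
The M+6 peak is largest (0.367766); scaling to 100 gives 5.3 : 35.4 : 89.2 : 100.0 : 42.0.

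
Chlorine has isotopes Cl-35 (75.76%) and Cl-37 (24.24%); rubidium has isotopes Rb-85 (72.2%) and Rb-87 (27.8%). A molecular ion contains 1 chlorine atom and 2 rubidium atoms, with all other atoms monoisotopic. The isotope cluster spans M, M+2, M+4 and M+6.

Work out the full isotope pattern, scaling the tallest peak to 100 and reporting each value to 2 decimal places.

Chlorine pattern (n=1): 0.7576 : 0.2424
Rubidium pattern (n=2): 0.521284 : 0.401432 : 0.077284
Convolve the two distributions (both contribute in 2-u steps):
  M: 0.7576×0.521284 = 0.394925
  M+2: 0.7576×0.401432 + 0.2424×0.521284 = 0.430484
  M+4: 0.7576×0.077284 + 0.2424×0.401432 = 0.155857
  M+6: 0.2424×0.077284 = 0.018734
Scale to base peak (0.430484) = 100: 91.74 : 100.00 : 36.21 : 4.35

91.74 : 100.00 : 36.21 : 4.35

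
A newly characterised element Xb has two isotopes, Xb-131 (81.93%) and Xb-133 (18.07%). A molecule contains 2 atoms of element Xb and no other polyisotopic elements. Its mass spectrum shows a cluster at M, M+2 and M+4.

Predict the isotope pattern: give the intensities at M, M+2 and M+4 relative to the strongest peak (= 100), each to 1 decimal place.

100.0 : 44.1 : 4.9

The 2 Xb atoms are independent, so intensities follow the terms of (0.8193 + 0.1807)^2.
P(M) = 0.8193^2 = 0.671252
P(M+2) = 2 × 0.8193^1 × 0.1807^1 = 0.296095
P(M+4) = 0.1807^2 = 0.032652
The M peak is largest (0.671252); scaling to 100 gives 100.0 : 44.1 : 4.9.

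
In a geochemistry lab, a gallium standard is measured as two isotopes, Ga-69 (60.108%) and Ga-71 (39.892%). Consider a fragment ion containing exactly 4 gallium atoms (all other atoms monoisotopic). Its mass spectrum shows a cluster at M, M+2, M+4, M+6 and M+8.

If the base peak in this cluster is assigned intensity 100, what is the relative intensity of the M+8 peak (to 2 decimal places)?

7.31

Term probabilities: M 0.1305, M+2 0.3465, M+4 0.3450, M+6 0.1526, M+8 0.0253. Base peak = M+2.
P(M+2) = C(4,1) × 0.60108^3 × 0.39892^1 = 4 × 0.2171685 × 0.39892 = 0.346531 (base)
P(M+8) = C(4,4) × 0.60108^0 × 0.39892^4 = 1 × 1.0000 × 0.02532464 = 0.025325
Relative intensity = 0.025325 / 0.346531 × 100 = 7.31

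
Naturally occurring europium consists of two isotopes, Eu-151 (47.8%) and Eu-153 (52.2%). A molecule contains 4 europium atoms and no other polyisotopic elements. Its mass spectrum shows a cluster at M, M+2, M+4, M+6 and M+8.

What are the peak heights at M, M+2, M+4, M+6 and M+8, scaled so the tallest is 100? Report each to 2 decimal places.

Each Eu atom is independently Eu-151 (p = 0.478) or Eu-153 (q = 0.522); the cluster is the binomial expansion (p + q)^4.
P(M) = 0.478^4 = 0.052205
P(M+2) = 4 × 0.478^3 × 0.522^1 = 0.228042
P(M+4) = 6 × 0.478^2 × 0.522^2 = 0.373549
P(M+6) = 4 × 0.478^1 × 0.522^3 = 0.271956
P(M+8) = 0.522^4 = 0.074248
The M+4 peak is largest (0.373549); scaling to 100 gives 13.98 : 61.05 : 100.00 : 72.80 : 19.88.

13.98 : 61.05 : 100.00 : 72.80 : 19.88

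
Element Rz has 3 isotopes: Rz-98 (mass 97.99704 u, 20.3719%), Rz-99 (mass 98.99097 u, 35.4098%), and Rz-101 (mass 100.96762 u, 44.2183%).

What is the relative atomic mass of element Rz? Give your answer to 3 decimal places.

The abundance-weighted mean is 0.203719 × 97.99704 + 0.354098 × 98.99097 + 0.442183 × 100.96762
= 19.963859 + 35.052504 + 44.646165 = 99.662528 u

99.663 u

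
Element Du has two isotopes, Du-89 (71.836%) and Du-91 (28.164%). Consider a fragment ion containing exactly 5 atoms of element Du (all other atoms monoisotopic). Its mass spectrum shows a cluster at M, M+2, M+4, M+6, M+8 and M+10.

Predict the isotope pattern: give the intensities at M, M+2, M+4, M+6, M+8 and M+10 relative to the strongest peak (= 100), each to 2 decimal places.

Each Du atom is independently Du-89 (p = 0.71836) or Du-91 (q = 0.28164); the cluster is the binomial expansion (p + q)^5.
P(M) = 0.71836^5 = 0.191298
P(M+2) = 5 × 0.71836^4 × 0.28164^1 = 0.375001
P(M+4) = 10 × 0.71836^3 × 0.28164^2 = 0.294046
P(M+6) = 10 × 0.71836^2 × 0.28164^3 = 0.115284
P(M+8) = 5 × 0.71836^1 × 0.28164^4 = 0.022599
P(M+10) = 0.28164^5 = 0.001772
The M+2 peak is largest (0.375001); scaling to 100 gives 51.01 : 100.00 : 78.41 : 30.74 : 6.03 : 0.47.

51.01 : 100.00 : 78.41 : 30.74 : 6.03 : 0.47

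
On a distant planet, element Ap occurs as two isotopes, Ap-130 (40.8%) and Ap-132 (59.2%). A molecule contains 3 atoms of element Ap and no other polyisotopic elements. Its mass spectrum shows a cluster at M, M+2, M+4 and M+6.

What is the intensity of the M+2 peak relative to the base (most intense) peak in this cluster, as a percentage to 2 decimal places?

Term probabilities: M 0.0679, M+2 0.2956, M+4 0.4290, M+6 0.2075. Base peak = M+4.
P(M+4) = C(3,2) × 0.408^1 × 0.592^2 = 3 × 0.4080 × 0.350464 = 0.428968 (base)
P(M+2) = C(3,1) × 0.408^2 × 0.592^1 = 3 × 0.166464 × 0.5920 = 0.295640
Relative intensity = 0.295640 / 0.428968 × 100 = 68.92

68.92%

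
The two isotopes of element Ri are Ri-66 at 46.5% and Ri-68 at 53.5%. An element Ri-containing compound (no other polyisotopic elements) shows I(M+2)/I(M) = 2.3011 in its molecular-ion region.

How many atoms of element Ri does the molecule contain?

For n independent Ri atoms, I(M+2)/I(M) = n · (abundance Ri-68) / (abundance Ri-66) = n · 0.535/0.465.
n = 2.3011 × 0.465/0.535 = 2.00 ≈ 2

2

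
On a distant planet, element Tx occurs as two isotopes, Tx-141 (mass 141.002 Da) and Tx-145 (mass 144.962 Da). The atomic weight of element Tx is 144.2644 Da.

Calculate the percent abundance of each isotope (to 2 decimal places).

Tx-141: 17.62%, Tx-145: 82.38%

Let x be the fractional abundance of Tx-141; then Tx-145 has abundance 1 − x.
141.002·x + 144.962·(1 − x) = 144.2644
(141.002 − 144.962)·x = 144.2644 − 144.962
x = -0.6976 / -3.960 = 0.17616 → 17.62% Tx-141, 82.38% Tx-145.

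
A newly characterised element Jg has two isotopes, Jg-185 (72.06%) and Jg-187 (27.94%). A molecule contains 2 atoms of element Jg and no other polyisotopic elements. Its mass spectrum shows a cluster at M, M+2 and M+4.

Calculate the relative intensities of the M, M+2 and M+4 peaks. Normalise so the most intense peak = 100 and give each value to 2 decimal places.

The 2 Jg atoms are independent, so intensities follow the terms of (0.7206 + 0.2794)^2.
P(M) = 0.7206^2 = 0.519264
P(M+2) = 2 × 0.7206^1 × 0.2794^1 = 0.402671
P(M+4) = 0.2794^2 = 0.078064
The M peak is largest (0.519264); scaling to 100 gives 100.00 : 77.55 : 15.03.

100.00 : 77.55 : 15.03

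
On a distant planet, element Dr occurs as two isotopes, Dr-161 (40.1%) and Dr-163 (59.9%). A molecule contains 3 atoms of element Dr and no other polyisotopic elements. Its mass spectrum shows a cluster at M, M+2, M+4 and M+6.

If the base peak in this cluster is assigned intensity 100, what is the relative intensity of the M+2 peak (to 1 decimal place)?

(0.401 + 0.599)^3 gives M 0.0645, M+2 0.2890, M+4 0.4316, M+6 0.2149; the largest is M+4.
P(M+4) = C(3,2) × 0.401^1 × 0.599^2 = 3 × 0.4010 × 0.358801 = 0.431638 (base)
P(M+2) = C(3,1) × 0.401^2 × 0.599^1 = 3 × 0.160801 × 0.5990 = 0.288959
Relative intensity = 0.288959 / 0.431638 × 100 = 66.9

66.9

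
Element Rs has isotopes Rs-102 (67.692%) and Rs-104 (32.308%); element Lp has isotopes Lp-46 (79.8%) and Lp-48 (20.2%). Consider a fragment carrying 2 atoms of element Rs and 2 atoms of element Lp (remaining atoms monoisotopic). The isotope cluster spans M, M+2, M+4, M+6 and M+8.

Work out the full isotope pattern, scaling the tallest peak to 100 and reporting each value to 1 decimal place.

Element Rs pattern (n=2): 0.45822069 : 0.43739863 : 0.10438069
Element Lp pattern (n=2): 0.636804 : 0.322392 : 0.040804
Convolve the two distributions (both contribute in 2-u steps):
  M: 0.45822069×0.636804 = 0.291797
  M+2: 0.45822069×0.322392 + 0.43739863×0.636804 = 0.426264
  M+4: 0.45822069×0.040804 + 0.43739863×0.322392 + 0.10438069×0.636804 = 0.226181
  M+6: 0.43739863×0.040804 + 0.10438069×0.322392 = 0.051499
  M+8: 0.10438069×0.040804 = 0.004259
Scale to base peak (0.426264) = 100: 68.5 : 100.0 : 53.1 : 12.1 : 1.0

68.5 : 100.0 : 53.1 : 12.1 : 1.0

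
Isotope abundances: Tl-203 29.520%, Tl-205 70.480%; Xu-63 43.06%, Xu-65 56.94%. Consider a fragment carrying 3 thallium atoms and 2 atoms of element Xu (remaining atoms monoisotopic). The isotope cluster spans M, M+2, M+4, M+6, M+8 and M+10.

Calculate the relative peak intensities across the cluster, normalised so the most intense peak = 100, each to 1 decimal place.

1.4 : 13.7 : 53.0 : 100.0 : 92.3 : 33.3

Thallium pattern (n=3): 0.02572463 : 0.18425524 : 0.43991564 : 0.35010449
Element Xu pattern (n=2): 0.18541636 : 0.49036728 : 0.32421636
Convolve the two distributions (both contribute in 2-u steps):
  M: 0.02572463×0.18541636 = 0.004770
  M+2: 0.02572463×0.49036728 + 0.18425524×0.18541636 = 0.046778
  M+4: 0.02572463×0.32421636 + 0.18425524×0.49036728 + 0.43991564×0.18541636 = 0.180261
  M+6: 0.18425524×0.32421636 + 0.43991564×0.49036728 + 0.35010449×0.18541636 = 0.340374
  M+8: 0.43991564×0.32421636 + 0.35010449×0.49036728 = 0.314308
  M+10: 0.35010449×0.32421636 = 0.113510
Scale to base peak (0.340374) = 100: 1.4 : 13.7 : 53.0 : 100.0 : 92.3 : 33.3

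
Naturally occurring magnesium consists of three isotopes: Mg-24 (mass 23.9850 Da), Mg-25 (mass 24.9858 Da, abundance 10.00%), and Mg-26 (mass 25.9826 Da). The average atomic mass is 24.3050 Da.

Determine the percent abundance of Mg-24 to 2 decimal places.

78.99%

The remaining 90.00% is split between Mg-24 (fraction x) and Mg-26 (fraction 0.9000 − x).
Substituting: 23.9850x + 25.9826(0.9000 − x) = 21.80642
(23.9850 − 25.9826)x = -1.57792  ⇒  x = 0.78991, y = 0.11009
Mg-24: 78.99%, Mg-26: 11.01%.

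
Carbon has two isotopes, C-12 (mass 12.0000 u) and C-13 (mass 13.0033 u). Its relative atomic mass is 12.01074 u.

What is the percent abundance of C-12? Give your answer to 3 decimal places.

Writing the weighted mean with unknown fraction x of C-12:
12.0000·x + 13.0033·(1 − x) = 12.01074
(12.0000 − 13.0033)·x = 12.01074 − 13.0033
x = -0.99256 / -1.0033 = 0.98930 → 98.930% C-12, 1.070% C-13.

98.930%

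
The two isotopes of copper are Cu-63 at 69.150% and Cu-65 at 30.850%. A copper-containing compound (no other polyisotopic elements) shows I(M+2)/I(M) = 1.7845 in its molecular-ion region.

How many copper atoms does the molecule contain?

4

For n independent Cu atoms, I(M+2)/I(M) = n · (abundance Cu-65) / (abundance Cu-63) = n · 0.30850/0.69150.
n = 1.7845 × 0.69150/0.30850 = 4.00 ≈ 4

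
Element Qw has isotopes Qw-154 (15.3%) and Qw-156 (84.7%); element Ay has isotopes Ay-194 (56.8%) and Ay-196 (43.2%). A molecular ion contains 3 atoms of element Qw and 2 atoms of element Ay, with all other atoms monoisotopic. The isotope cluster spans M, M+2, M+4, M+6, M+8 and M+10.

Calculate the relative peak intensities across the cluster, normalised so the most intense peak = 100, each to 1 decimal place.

Element Qw pattern (n=3): 0.00358158 : 0.05948227 : 0.32929073 : 0.60764542
Element Ay pattern (n=2): 0.322624 : 0.490752 : 0.186624
Convolve the two distributions (both contribute in 2-u steps):
  M: 0.00358158×0.322624 = 0.001156
  M+2: 0.00358158×0.490752 + 0.05948227×0.322624 = 0.020948
  M+4: 0.00358158×0.186624 + 0.05948227×0.490752 + 0.32929073×0.322624 = 0.136097
  M+6: 0.05948227×0.186624 + 0.32929073×0.490752 + 0.60764542×0.322624 = 0.368742
  M+8: 0.32929073×0.186624 + 0.60764542×0.490752 = 0.359657
  M+10: 0.60764542×0.186624 = 0.113401
Scale to base peak (0.368742) = 100: 0.3 : 5.7 : 36.9 : 100.0 : 97.5 : 30.8

0.3 : 5.7 : 36.9 : 100.0 : 97.5 : 30.8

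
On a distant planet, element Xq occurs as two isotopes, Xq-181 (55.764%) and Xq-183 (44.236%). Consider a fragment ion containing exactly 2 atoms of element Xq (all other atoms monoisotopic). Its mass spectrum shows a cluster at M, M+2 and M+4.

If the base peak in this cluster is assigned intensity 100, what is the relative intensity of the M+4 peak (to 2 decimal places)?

39.66

Binomial terms of (0.55764 + 0.44236)^2: M 0.3110, M+2 0.4934, M+4 0.1957 → M+2 is the base peak.
P(M+2) = C(2,1) × 0.55764^1 × 0.44236^1 = 2 × 0.55764 × 0.44236 = 0.493355 (base)
P(M+4) = C(2,2) × 0.55764^0 × 0.44236^2 = 1 × 1.0000 × 0.19568237 = 0.195682
Relative intensity = 0.195682 / 0.493355 × 100 = 39.66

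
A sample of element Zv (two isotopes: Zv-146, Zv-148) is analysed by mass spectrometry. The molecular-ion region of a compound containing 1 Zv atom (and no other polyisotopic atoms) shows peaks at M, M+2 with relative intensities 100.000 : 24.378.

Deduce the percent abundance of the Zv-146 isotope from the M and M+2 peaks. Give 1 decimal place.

80.4%

Write p for the Zv-146 fraction. I(M+2)/I(M) = [C(1,1)·p^0·(1−p)] / p^1 = 1·(1−p)/p = 24.378/100.000 = 0.2438
(1−p)/p = 0.2438/1 = 0.2438  ⇒  p = 1/(1 + 0.2438) = 0.8040
Zv-146: 80.4%, Zv-148: 19.6%.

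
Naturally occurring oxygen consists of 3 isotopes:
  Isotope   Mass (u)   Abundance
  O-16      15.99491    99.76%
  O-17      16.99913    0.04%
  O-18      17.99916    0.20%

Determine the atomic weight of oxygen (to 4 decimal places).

Average mass = Σ (abundance × isotope mass) = 0.9976 × 15.99491 + 0.0004 × 16.99913 + 0.0020 × 17.99916
= 15.956522 + 0.006800 + 0.035998 = 15.999320 u

15.9993 u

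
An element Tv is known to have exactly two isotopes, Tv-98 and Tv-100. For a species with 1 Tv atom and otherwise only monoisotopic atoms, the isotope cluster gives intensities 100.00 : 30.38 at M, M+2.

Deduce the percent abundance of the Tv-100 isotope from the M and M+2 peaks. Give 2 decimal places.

If p is the fraction of Tv that is Tv-98, then I(M+2)/I(M) = [C(1,1)·p^0·(1−p)] / p^1 = 1·(1−p)/p = 30.38/100.00 = 0.3038
(1−p)/p = 0.3038/1 = 0.3038  ⇒  p = 1/(1 + 0.3038) = 0.7670
Tv-98: 76.70%, Tv-100: 23.30%.

23.30%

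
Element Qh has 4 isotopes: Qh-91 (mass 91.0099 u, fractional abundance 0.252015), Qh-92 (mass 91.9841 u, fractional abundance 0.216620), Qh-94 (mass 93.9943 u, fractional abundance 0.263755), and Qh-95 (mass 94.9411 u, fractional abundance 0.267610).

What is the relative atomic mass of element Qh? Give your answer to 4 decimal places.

93.0601 u

The abundance-weighted mean is 0.252015 × 91.0099 + 0.216620 × 91.9841 + 0.263755 × 93.9943 + 0.267610 × 94.9411
= 22.93586 + 19.92560 + 24.79147 + 25.40719 = 93.06012 u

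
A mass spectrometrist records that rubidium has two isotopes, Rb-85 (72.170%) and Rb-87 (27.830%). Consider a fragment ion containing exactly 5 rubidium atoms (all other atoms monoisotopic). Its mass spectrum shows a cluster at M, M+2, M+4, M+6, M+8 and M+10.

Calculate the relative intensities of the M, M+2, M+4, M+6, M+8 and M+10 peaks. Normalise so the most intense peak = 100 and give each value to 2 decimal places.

Each Rb atom is independently Rb-85 (p = 0.72170) or Rb-87 (q = 0.27830); the cluster is the binomial expansion (p + q)^5.
P(M) = 0.72170^5 = 0.195787
P(M+2) = 5 × 0.72170^4 × 0.27830^1 = 0.377494
P(M+4) = 10 × 0.72170^3 × 0.27830^2 = 0.291136
P(M+6) = 10 × 0.72170^2 × 0.27830^3 = 0.112267
P(M+8) = 5 × 0.72170^1 × 0.27830^4 = 0.021646
P(M+10) = 0.27830^5 = 0.001669
The M+2 peak is largest (0.377494); scaling to 100 gives 51.86 : 100.00 : 77.12 : 29.74 : 5.73 : 0.44.

51.86 : 100.00 : 77.12 : 29.74 : 5.73 : 0.44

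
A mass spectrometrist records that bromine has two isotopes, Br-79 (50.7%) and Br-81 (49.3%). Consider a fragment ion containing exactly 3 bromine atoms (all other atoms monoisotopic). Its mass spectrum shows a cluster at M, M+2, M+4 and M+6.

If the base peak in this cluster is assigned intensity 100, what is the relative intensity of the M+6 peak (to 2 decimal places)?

31.52

Binomial terms of (0.507 + 0.493)^3: M 0.1303, M+2 0.3802, M+4 0.3697, M+6 0.1198 → M+2 is the base peak.
P(M+2) = C(3,1) × 0.507^2 × 0.493^1 = 3 × 0.257049 × 0.4930 = 0.380175 (base)
P(M+6) = C(3,3) × 0.507^0 × 0.493^3 = 1 × 1.0000 × 0.11982316 = 0.119823
Relative intensity = 0.119823 / 0.380175 × 100 = 31.52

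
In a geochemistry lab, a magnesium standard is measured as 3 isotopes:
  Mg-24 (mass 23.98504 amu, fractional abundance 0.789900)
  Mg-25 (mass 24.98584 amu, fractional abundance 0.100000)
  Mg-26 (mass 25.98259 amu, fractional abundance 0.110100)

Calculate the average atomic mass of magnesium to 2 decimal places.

Weight each isotope mass by its fractional abundance: 0.789900 × 23.98504 + 0.100000 × 24.98584 + 0.110100 × 25.98259
= 18.945783 + 2.498584 + 2.860683 = 24.305050 amu

24.31 amu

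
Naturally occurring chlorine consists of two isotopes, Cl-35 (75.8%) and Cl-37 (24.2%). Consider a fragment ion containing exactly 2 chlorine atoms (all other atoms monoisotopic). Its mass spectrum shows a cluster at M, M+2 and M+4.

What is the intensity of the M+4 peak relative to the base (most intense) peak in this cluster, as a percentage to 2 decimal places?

Binomial terms of (0.758 + 0.242)^2: M 0.5746, M+2 0.3669, M+4 0.0586 → M is the base peak.
P(M) = C(2,0) × 0.758^2 × 0.242^0 = 1 × 0.574564 × 1.0000 = 0.574564 (base)
P(M+4) = C(2,2) × 0.758^0 × 0.242^2 = 1 × 1.0000 × 0.058564 = 0.058564
Relative intensity = 0.058564 / 0.574564 × 100 = 10.19

10.19%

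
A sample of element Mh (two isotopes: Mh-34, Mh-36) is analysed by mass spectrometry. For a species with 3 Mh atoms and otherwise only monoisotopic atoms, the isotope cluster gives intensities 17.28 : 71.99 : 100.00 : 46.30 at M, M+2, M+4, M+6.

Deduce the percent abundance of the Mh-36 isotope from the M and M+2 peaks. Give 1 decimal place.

Write p for the Mh-34 fraction. I(M+2)/I(M) = [C(3,1)·p^2·(1−p)] / p^3 = 3·(1−p)/p = 71.99/17.28 = 4.1661
(1−p)/p = 4.1661/3 = 1.3887  ⇒  p = 1/(1 + 1.3887) = 0.4186
Mh-34: 41.9%, Mh-36: 58.1%.

58.1%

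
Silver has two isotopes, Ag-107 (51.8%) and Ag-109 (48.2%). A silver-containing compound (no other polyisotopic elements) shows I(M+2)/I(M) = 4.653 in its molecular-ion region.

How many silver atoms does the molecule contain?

The M+2/M ratio from n Ag atoms is n · q/p = n · 0.482/0.518.
n = 4.653 × 0.518/0.482 = 5.00 ≈ 5

5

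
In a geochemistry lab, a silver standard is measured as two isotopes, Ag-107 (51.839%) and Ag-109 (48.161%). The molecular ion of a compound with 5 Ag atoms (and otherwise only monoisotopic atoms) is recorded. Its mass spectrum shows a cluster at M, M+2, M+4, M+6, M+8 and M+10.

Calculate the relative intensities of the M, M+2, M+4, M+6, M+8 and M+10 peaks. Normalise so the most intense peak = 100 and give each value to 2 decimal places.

Each Ag atom is independently Ag-107 (p = 0.51839) or Ag-109 (q = 0.48161); the cluster is the binomial expansion (p + q)^5.
P(M) = 0.51839^5 = 0.037435
P(M+2) = 5 × 0.51839^4 × 0.48161^1 = 0.173897
P(M+4) = 10 × 0.51839^3 × 0.48161^2 = 0.323118
P(M+6) = 10 × 0.51839^2 × 0.48161^3 = 0.300192
P(M+8) = 5 × 0.51839^1 × 0.48161^4 = 0.139447
P(M+10) = 0.48161^5 = 0.025911
The M+4 peak is largest (0.323118); scaling to 100 gives 11.59 : 53.82 : 100.00 : 92.90 : 43.16 : 8.02.

11.59 : 53.82 : 100.00 : 92.90 : 43.16 : 8.02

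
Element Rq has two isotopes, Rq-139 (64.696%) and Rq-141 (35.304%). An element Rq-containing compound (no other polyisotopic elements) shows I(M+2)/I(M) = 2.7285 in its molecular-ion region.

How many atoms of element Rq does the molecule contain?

The M+2/M ratio from n Rq atoms is n · q/p = n · 0.35304/0.64696.
n = 2.7285 × 0.64696/0.35304 = 5.00 ≈ 5

5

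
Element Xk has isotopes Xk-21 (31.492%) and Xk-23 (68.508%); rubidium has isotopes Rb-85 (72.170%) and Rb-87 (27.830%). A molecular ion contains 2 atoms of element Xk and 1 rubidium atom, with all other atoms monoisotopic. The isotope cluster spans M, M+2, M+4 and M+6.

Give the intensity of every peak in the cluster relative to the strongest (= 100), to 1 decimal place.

Element Xk pattern (n=2): 0.09917461 : 0.43149079 : 0.46933461
Rubidium pattern (n=1): 0.7217 : 0.2783
Convolve the two distributions (both contribute in 2-u steps):
  M: 0.09917461×0.7217 = 0.071574
  M+2: 0.09917461×0.2783 + 0.43149079×0.7217 = 0.339007
  M+4: 0.43149079×0.2783 + 0.46933461×0.7217 = 0.458803
  M+6: 0.46933461×0.2783 = 0.130616
Scale to base peak (0.458803) = 100: 15.6 : 73.9 : 100.0 : 28.5

15.6 : 73.9 : 100.0 : 28.5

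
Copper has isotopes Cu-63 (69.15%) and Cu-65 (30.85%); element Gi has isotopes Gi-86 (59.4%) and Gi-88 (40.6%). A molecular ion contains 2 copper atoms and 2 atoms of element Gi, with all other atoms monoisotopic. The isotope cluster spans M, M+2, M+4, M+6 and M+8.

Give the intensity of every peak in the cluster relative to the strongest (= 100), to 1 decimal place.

Copper pattern (n=2): 0.47817225 : 0.4266555 : 0.09517225
Element Gi pattern (n=2): 0.352836 : 0.482328 : 0.164836
Convolve the two distributions (both contribute in 2-u steps):
  M: 0.47817225×0.352836 = 0.168716
  M+2: 0.47817225×0.482328 + 0.4266555×0.352836 = 0.381175
  M+4: 0.47817225×0.164836 + 0.4266555×0.482328 + 0.09517225×0.352836 = 0.318188
  M+6: 0.4266555×0.164836 + 0.09517225×0.482328 = 0.116232
  M+8: 0.09517225×0.164836 = 0.015688
Scale to base peak (0.381175) = 100: 44.3 : 100.0 : 83.5 : 30.5 : 4.1

44.3 : 100.0 : 83.5 : 30.5 : 4.1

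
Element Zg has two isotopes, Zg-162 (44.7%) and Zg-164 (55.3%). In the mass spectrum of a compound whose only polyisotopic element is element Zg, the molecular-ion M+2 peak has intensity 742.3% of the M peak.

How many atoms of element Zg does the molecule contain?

6

For n independent Zg atoms, I(M+2)/I(M) = n · (abundance Zg-164) / (abundance Zg-162) = n · 0.553/0.447.
n = 7.423 × 0.447/0.553 = 6.00 ≈ 6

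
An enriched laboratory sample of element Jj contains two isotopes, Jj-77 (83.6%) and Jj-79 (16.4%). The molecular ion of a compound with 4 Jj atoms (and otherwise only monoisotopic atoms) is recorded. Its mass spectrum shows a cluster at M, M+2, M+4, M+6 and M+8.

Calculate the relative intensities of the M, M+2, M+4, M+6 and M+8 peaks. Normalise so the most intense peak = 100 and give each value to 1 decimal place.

100.0 : 78.5 : 23.1 : 3.0 : 0.1

The 4 Jj atoms are independent, so intensities follow the terms of (0.836 + 0.164)^4.
P(M) = 0.836^4 = 0.488456
P(M+2) = 4 × 0.836^3 × 0.164^1 = 0.383286
P(M+4) = 6 × 0.836^2 × 0.164^2 = 0.112785
P(M+6) = 4 × 0.836^1 × 0.164^3 = 0.014750
P(M+8) = 0.164^4 = 0.000723
The M peak is largest (0.488456); scaling to 100 gives 100.0 : 78.5 : 23.1 : 3.0 : 0.1.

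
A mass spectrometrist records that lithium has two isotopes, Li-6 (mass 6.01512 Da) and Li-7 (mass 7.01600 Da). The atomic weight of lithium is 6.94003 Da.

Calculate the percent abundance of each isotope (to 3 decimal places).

Writing the weighted mean with unknown fraction x of Li-6:
6.01512·x + 7.01600·(1 − x) = 6.94003
(6.01512 − 7.01600)·x = 6.94003 − 7.01600
x = -0.07597 / -1.00088 = 0.07590 → 7.590% Li-6, 92.410% Li-7.

Li-6: 7.590%, Li-7: 92.410%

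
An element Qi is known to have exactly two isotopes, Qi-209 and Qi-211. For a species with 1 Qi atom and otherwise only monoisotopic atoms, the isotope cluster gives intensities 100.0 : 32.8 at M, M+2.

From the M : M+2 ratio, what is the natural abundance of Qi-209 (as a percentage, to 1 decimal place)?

Write p for the Qi-209 fraction. I(M+2)/I(M) = [C(1,1)·p^0·(1−p)] / p^1 = 1·(1−p)/p = 32.8/100.0 = 0.3280
(1−p)/p = 0.3280/1 = 0.3280  ⇒  p = 1/(1 + 0.3280) = 0.7530
Qi-209: 75.3%, Qi-211: 24.7%.

75.3%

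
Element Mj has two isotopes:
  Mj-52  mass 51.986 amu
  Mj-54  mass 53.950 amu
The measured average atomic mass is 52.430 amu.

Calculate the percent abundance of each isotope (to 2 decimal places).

With x = fraction of Mj-52 (so Mj-54 is 1 − x):
51.986·x + 53.950·(1 − x) = 52.430
(51.986 − 53.950)·x = 52.430 − 53.950
x = -1.520 / -1.964 = 0.77393 → 77.39% Mj-52, 22.61% Mj-54.

Mj-52: 77.39%, Mj-54: 22.61%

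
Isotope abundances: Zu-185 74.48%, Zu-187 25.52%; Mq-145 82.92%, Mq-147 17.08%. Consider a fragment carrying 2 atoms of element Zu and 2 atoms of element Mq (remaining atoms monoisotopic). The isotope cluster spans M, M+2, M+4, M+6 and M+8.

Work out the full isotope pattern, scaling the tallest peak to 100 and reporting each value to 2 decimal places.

Element Zu pattern (n=2): 0.55472704 : 0.38014592 : 0.06512704
Element Mq pattern (n=2): 0.68757264 : 0.28325472 : 0.02917264
Convolve the two distributions (both contribute in 2-u steps):
  M: 0.55472704×0.68757264 = 0.381415
  M+2: 0.55472704×0.28325472 + 0.38014592×0.68757264 = 0.418507
  M+4: 0.55472704×0.02917264 + 0.38014592×0.28325472 + 0.06512704×0.68757264 = 0.168641
  M+6: 0.38014592×0.02917264 + 0.06512704×0.28325472 = 0.029537
  M+8: 0.06512704×0.02917264 = 0.001900
Scale to base peak (0.418507) = 100: 91.14 : 100.00 : 40.30 : 7.06 : 0.45

91.14 : 100.00 : 40.30 : 7.06 : 0.45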